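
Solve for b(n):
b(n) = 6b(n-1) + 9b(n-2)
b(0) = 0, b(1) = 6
Characteristic equation: x² - 6x - 9 = 0.
Discriminant Δ = (6)² + 4·(9) = 72.
Roots r₁,₂ = (6 ± √72)/2, so r₁ = 3 + 3 \sqrt{2}, r₂ = 3 - 3 \sqrt{2}.
General solution: b(n) = A·r₁^n + B·r₂^n.
From the initial conditions, A + B = 0 and r₁A + r₂B = 6.
Since r₁ - r₂ = √72: A = (6 - (0)r₂)/√72 = \frac{\sqrt{2}}{2}, and B = 0 - A = - \frac{\sqrt{2}}{2}.
So b(n) = \left(\frac{\sqrt{2}}{2}\right)\left(3 + 3 \sqrt{2}\right)^n + \left(- \frac{\sqrt{2}}{2}\right)\left(3 - 3 \sqrt{2}\right)^n.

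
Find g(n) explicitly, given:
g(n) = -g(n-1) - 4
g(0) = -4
First-order linear non-homogeneous.
Homogeneous solution: g_h(n) = A·(-1)^n.
Try constant particular solution g_p = K: K = -K - 4 ⇒ K = -2.
General: g(n) = A·(-1)^n - 2.
Apply g(0) = -4: A - 2 = -4 ⇒ A = -2.
So g(n) = - 2 \left(-1\right)^{n} - 2.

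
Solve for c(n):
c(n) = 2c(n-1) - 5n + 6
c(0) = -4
First-order linear with linear forcing.
Homogeneous solution: c_h(n) = A·(2)^n.
Try particular c_p(n) = pn + q. Substituting:
  pn + q = 2(p(n-1) + q) - 5n + 6.
Matching the n-coefficient: p = 2p - 5 ⇒ p = 5.
Matching constants: q = -2p + 2q + 6 ⇒ q = 4.
General: c(n) = A·(2)^n + 5 n + 4.
Apply c(0) = -4: A + 4 = -4 ⇒ A = -8.
So c(n) = - 8 \cdot 2^{n} + 5 n + 4.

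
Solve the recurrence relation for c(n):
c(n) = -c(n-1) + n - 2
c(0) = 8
First-order linear with linear forcing.
Homogeneous solution: c_h(n) = A·(-1)^n.
Try particular c_p(n) = pn + q. Substituting:
  pn + q = -(p(n-1) + q) + n - 2.
Matching the n-coefficient: p = -p + 1 ⇒ p = \frac{1}{2}.
Matching constants: q = p - q - 2 ⇒ q = - \frac{3}{4}.
General: c(n) = A·(-1)^n + \frac{n}{2} - \frac{3}{4}.
Apply c(0) = 8: A - \frac{3}{4} = 8 ⇒ A = \frac{35}{4}.
So c(n) = \frac{35 \left(-1\right)^{n}}{4} + \frac{n}{2} - \frac{3}{4}.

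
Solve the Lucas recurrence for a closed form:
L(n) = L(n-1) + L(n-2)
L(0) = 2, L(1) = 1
This is the Lucas sequence.
Characteristic equation: x² - x - 1 = 0; roots r₁ = \frac{1}{2} + \frac{\sqrt{5}}{2}, r₂ = \frac{1}{2} - \frac{\sqrt{5}}{2}.
General: L(n) = A·r₁^n + B·r₂^n. Solving with L(0)=2, L(1)=1 gives A = 1, B = 1.
So L(n) = 2^{- n} \left(\left(1 - \sqrt{5}\right)^{n} + \left(1 + \sqrt{5}\right)^{n}\right).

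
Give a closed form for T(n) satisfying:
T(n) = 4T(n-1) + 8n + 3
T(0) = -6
First-order linear with linear forcing.
Homogeneous solution: T_h(n) = A·(4)^n.
Try particular T_p(n) = pn + q. Substituting:
  pn + q = 4(p(n-1) + q) + 8n + 3.
Matching the n-coefficient: p = 4p + 8 ⇒ p = - \frac{8}{3}.
Matching constants: q = -4p + 4q + 3 ⇒ q = - \frac{41}{9}.
General: T(n) = A·(4)^n - \frac{8 n}{3} - \frac{41}{9}.
Apply T(0) = -6: A - \frac{41}{9} = -6 ⇒ A = - \frac{13}{9}.
So T(n) = - \frac{13 \cdot 4^{n}}{9} - \frac{8 n}{3} - \frac{41}{9}.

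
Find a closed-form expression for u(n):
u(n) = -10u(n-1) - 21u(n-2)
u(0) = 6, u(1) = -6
Characteristic equation: x² + 10x + 21 = 0, which factors as (x - (-3))(x - (-7)) = 0.
Roots r₁ = -3, r₂ = -7 (distinct).
General solution: u(n) = A·(-3)^n + B·(-7)^n.
From u(0) = 6: A + B = 6.
From u(1) = -6: -3A - 7B = -6.
Solving: A = 9, B = -3.
So u(n) = 9 \left(-3\right)^{n} - 3 \left(-7\right)^{n}.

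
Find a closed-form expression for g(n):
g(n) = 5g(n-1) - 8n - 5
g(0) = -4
First-order linear with linear forcing.
Homogeneous solution: g_h(n) = A·(5)^n.
Try particular g_p(n) = pn + q. Substituting:
  pn + q = 5(p(n-1) + q) - 8n - 5.
Matching the n-coefficient: p = 5p - 8 ⇒ p = 2.
Matching constants: q = -5p + 5q - 5 ⇒ q = \frac{15}{4}.
General: g(n) = A·(5)^n + 2 n + \frac{15}{4}.
Apply g(0) = -4: A + \frac{15}{4} = -4 ⇒ A = - \frac{31}{4}.
So g(n) = - \frac{31 \cdot 5^{n}}{4} + 2 n + \frac{15}{4}.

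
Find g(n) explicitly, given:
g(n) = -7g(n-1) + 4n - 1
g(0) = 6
First-order linear with linear forcing.
Homogeneous solution: g_h(n) = A·(-7)^n.
Try particular g_p(n) = pn + q. Substituting:
  pn + q = -7(p(n-1) + q) + 4n - 1.
Matching the n-coefficient: p = -7p + 4 ⇒ p = \frac{1}{2}.
Matching constants: q = 7p - 7q - 1 ⇒ q = \frac{5}{16}.
General: g(n) = A·(-7)^n + \frac{n}{2} + \frac{5}{16}.
Apply g(0) = 6: A + \frac{5}{16} = 6 ⇒ A = \frac{91}{16}.
So g(n) = \frac{91 \left(-7\right)^{n}}{16} + \frac{n}{2} + \frac{5}{16}.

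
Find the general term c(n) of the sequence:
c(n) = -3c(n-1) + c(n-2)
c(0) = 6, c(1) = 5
Characteristic equation: x² + 3x - 1 = 0.
Discriminant Δ = (-3)² + 4·(1) = 13.
Roots r₁,₂ = (-3 ± √13)/2, so r₁ = - \frac{3}{2} + \frac{\sqrt{13}}{2}, r₂ = - \frac{\sqrt{13}}{2} - \frac{3}{2}.
General solution: c(n) = A·r₁^n + B·r₂^n.
From the initial conditions, A + B = 6 and r₁A + r₂B = 5.
Since r₁ - r₂ = √13: A = (5 - (6)r₂)/√13 = 3 + \frac{14 \sqrt{13}}{13}, and B = 6 - A = 3 - \frac{14 \sqrt{13}}{13}.
So c(n) = \left(3 + \frac{14 \sqrt{13}}{13}\right)\left(- \frac{3}{2} + \frac{\sqrt{13}}{2}\right)^n + \left(3 - \frac{14 \sqrt{13}}{13}\right)\left(- \frac{\sqrt{13}}{2} - \frac{3}{2}\right)^n.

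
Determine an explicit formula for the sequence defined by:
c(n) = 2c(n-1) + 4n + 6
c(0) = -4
First-order linear with linear forcing.
Homogeneous solution: c_h(n) = A·(2)^n.
Try particular c_p(n) = pn + q. Substituting:
  pn + q = 2(p(n-1) + q) + 4n + 6.
Matching the n-coefficient: p = 2p + 4 ⇒ p = -4.
Matching constants: q = -2p + 2q + 6 ⇒ q = -14.
General: c(n) = A·(2)^n - 4 n - 14.
Apply c(0) = -4: A - 14 = -4 ⇒ A = 10.
So c(n) = 10 \cdot 2^{n} - 4 n - 14.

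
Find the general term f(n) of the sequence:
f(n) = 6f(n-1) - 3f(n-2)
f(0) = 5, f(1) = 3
Characteristic equation: x² - 6x + 3 = 0.
Discriminant Δ = (6)² + 4·(-3) = 24.
Roots r₁,₂ = (6 ± √24)/2, so r₁ = \sqrt{6} + 3, r₂ = 3 - \sqrt{6}.
General solution: f(n) = A·r₁^n + B·r₂^n.
From the initial conditions, A + B = 5 and r₁A + r₂B = 3.
Since r₁ - r₂ = √24: A = (3 - (5)r₂)/√24 = \frac{5}{2} - \sqrt{6}, and B = 5 - A = \sqrt{6} + \frac{5}{2}.
So f(n) = \left(\frac{5}{2} - \sqrt{6}\right)\left(\sqrt{6} + 3\right)^n + \left(\sqrt{6} + \frac{5}{2}\right)\left(3 - \sqrt{6}\right)^n.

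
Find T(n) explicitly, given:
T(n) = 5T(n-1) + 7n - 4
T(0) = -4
First-order linear with linear forcing.
Homogeneous solution: T_h(n) = A·(5)^n.
Try particular T_p(n) = pn + q. Substituting:
  pn + q = 5(p(n-1) + q) + 7n - 4.
Matching the n-coefficient: p = 5p + 7 ⇒ p = - \frac{7}{4}.
Matching constants: q = -5p + 5q - 4 ⇒ q = - \frac{19}{16}.
General: T(n) = A·(5)^n - \frac{7 n}{4} - \frac{19}{16}.
Apply T(0) = -4: A - \frac{19}{16} = -4 ⇒ A = - \frac{45}{16}.
So T(n) = - \frac{45 \cdot 5^{n}}{16} - \frac{7 n}{4} - \frac{19}{16}.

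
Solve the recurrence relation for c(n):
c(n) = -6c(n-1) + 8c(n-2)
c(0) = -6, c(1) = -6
Characteristic equation: x² + 6x - 8 = 0.
Discriminant Δ = (-6)² + 4·(8) = 68.
Roots r₁,₂ = (-6 ± √68)/2, so r₁ = -3 + \sqrt{17}, r₂ = - \sqrt{17} - 3.
General solution: c(n) = A·r₁^n + B·r₂^n.
From the initial conditions, A + B = -6 and r₁A + r₂B = -6.
Since r₁ - r₂ = √68: A = (-6 - (-6)r₂)/√68 = -3 - \frac{12 \sqrt{17}}{17}, and B = -6 - A = -3 + \frac{12 \sqrt{17}}{17}.
So c(n) = \left(-3 - \frac{12 \sqrt{17}}{17}\right)\left(-3 + \sqrt{17}\right)^n + \left(-3 + \frac{12 \sqrt{17}}{17}\right)\left(- \sqrt{17} - 3\right)^n.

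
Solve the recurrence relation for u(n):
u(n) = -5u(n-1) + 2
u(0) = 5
First-order linear non-homogeneous.
Homogeneous solution: u_h(n) = A·(-5)^n.
Try constant particular solution u_p = K: K = -5K + 2 ⇒ K = \frac{1}{3}.
General: u(n) = A·(-5)^n + \frac{1}{3}.
Apply u(0) = 5: A + \frac{1}{3} = 5 ⇒ A = \frac{14}{3}.
So u(n) = \frac{14 \left(-5\right)^{n}}{3} + \frac{1}{3}.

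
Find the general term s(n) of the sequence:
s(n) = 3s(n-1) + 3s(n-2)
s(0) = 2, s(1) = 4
Characteristic equation: x² - 3x - 3 = 0.
Discriminant Δ = (3)² + 4·(3) = 21.
Roots r₁,₂ = (3 ± √21)/2, so r₁ = \frac{3}{2} + \frac{\sqrt{21}}{2}, r₂ = \frac{3}{2} - \frac{\sqrt{21}}{2}.
General solution: s(n) = A·r₁^n + B·r₂^n.
From the initial conditions, A + B = 2 and r₁A + r₂B = 4.
Since r₁ - r₂ = √21: A = (4 - (2)r₂)/√21 = \frac{\sqrt{21}}{21} + 1, and B = 2 - A = 1 - \frac{\sqrt{21}}{21}.
So s(n) = \left(\frac{\sqrt{21}}{21} + 1\right)\left(\frac{3}{2} + \frac{\sqrt{21}}{2}\right)^n + \left(1 - \frac{\sqrt{21}}{21}\right)\left(\frac{3}{2} - \frac{\sqrt{21}}{2}\right)^n.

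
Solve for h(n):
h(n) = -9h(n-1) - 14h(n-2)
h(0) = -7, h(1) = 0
Characteristic equation: x² + 9x + 14 = 0, which factors as (x - (-7))(x - (-2)) = 0.
Roots r₁ = -7, r₂ = -2 (distinct).
General solution: h(n) = A·(-7)^n + B·(-2)^n.
From h(0) = -7: A + B = -7.
From h(1) = 0: -7A - 2B = 0.
Solving: A = \frac{14}{5}, B = - \frac{49}{5}.
So h(n) = - \frac{49 \left(-2\right)^{n}}{5} + \frac{14 \left(-7\right)^{n}}{5}.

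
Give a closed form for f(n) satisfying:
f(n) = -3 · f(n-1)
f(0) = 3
Pure geometric recurrence with ratio -3.
By induction f(n) = f(0) · (-3)^n = 3 \left(-3\right)^{n}.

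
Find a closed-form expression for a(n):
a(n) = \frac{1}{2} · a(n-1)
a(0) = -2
Pure geometric recurrence with ratio \frac{1}{2}.
By induction a(n) = a(0) · (\frac{1}{2})^n = - 2 \cdot 2^{- n}.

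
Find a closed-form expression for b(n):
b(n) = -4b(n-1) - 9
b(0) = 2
First-order linear non-homogeneous.
Homogeneous solution: b_h(n) = A·(-4)^n.
Try constant particular solution b_p = K: K = -4K - 9 ⇒ K = - \frac{9}{5}.
General: b(n) = A·(-4)^n - \frac{9}{5}.
Apply b(0) = 2: A - \frac{9}{5} = 2 ⇒ A = \frac{19}{5}.
So b(n) = \frac{19 \left(-4\right)^{n}}{5} - \frac{9}{5}.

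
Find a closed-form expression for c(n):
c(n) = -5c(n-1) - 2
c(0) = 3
First-order linear non-homogeneous.
Homogeneous solution: c_h(n) = A·(-5)^n.
Try constant particular solution c_p = K: K = -5K - 2 ⇒ K = - \frac{1}{3}.
General: c(n) = A·(-5)^n - \frac{1}{3}.
Apply c(0) = 3: A - \frac{1}{3} = 3 ⇒ A = \frac{10}{3}.
So c(n) = \frac{10 \left(-5\right)^{n}}{3} - \frac{1}{3}.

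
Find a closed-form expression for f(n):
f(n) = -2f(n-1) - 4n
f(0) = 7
First-order linear with linear forcing.
Homogeneous solution: f_h(n) = A·(-2)^n.
Try particular f_p(n) = pn + q. Substituting:
  pn + q = -2(p(n-1) + q) - 4n.
Matching the n-coefficient: p = -2p - 4 ⇒ p = - \frac{4}{3}.
Matching constants: q = 2p - 2q ⇒ q = - \frac{8}{9}.
General: f(n) = A·(-2)^n - \frac{4 n}{3} - \frac{8}{9}.
Apply f(0) = 7: A - \frac{8}{9} = 7 ⇒ A = \frac{71}{9}.
So f(n) = \frac{71 \left(-2\right)^{n}}{9} - \frac{4 n}{3} - \frac{8}{9}.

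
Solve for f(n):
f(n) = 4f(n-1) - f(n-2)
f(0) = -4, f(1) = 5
Characteristic equation: x² - 4x + 1 = 0.
Discriminant Δ = (4)² + 4·(-1) = 12.
Roots r₁,₂ = (4 ± √12)/2, so r₁ = \sqrt{3} + 2, r₂ = 2 - \sqrt{3}.
General solution: f(n) = A·r₁^n + B·r₂^n.
From the initial conditions, A + B = -4 and r₁A + r₂B = 5.
Since r₁ - r₂ = √12: A = (5 - (-4)r₂)/√12 = -2 + \frac{13 \sqrt{3}}{6}, and B = -4 - A = - \frac{13 \sqrt{3}}{6} - 2.
So f(n) = \left(-2 + \frac{13 \sqrt{3}}{6}\right)\left(\sqrt{3} + 2\right)^n + \left(- \frac{13 \sqrt{3}}{6} - 2\right)\left(2 - \sqrt{3}\right)^n.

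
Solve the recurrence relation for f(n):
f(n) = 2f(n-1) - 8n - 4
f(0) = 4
First-order linear with linear forcing.
Homogeneous solution: f_h(n) = A·(2)^n.
Try particular f_p(n) = pn + q. Substituting:
  pn + q = 2(p(n-1) + q) - 8n - 4.
Matching the n-coefficient: p = 2p - 8 ⇒ p = 8.
Matching constants: q = -2p + 2q - 4 ⇒ q = 20.
General: f(n) = A·(2)^n + 8 n + 20.
Apply f(0) = 4: A + 20 = 4 ⇒ A = -16.
So f(n) = - 16 \cdot 2^{n} + 8 n + 20.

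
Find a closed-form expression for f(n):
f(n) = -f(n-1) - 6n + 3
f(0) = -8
First-order linear with linear forcing.
Homogeneous solution: f_h(n) = A·(-1)^n.
Try particular f_p(n) = pn + q. Substituting:
  pn + q = -(p(n-1) + q) - 6n + 3.
Matching the n-coefficient: p = -p - 6 ⇒ p = -3.
Matching constants: q = p - q + 3 ⇒ q = 0.
General: f(n) = A·(-1)^n - 3 n + 0.
Apply f(0) = -8: A + 0 = -8 ⇒ A = -8.
So f(n) = - 8 \left(-1\right)^{n} - 3 n.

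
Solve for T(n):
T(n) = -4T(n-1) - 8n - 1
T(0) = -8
First-order linear with linear forcing.
Homogeneous solution: T_h(n) = A·(-4)^n.
Try particular T_p(n) = pn + q. Substituting:
  pn + q = -4(p(n-1) + q) - 8n - 1.
Matching the n-coefficient: p = -4p - 8 ⇒ p = - \frac{8}{5}.
Matching constants: q = 4p - 4q - 1 ⇒ q = - \frac{37}{25}.
General: T(n) = A·(-4)^n - \frac{8 n}{5} - \frac{37}{25}.
Apply T(0) = -8: A - \frac{37}{25} = -8 ⇒ A = - \frac{163}{25}.
So T(n) = - \frac{163 \left(-4\right)^{n}}{25} - \frac{8 n}{5} - \frac{37}{25}.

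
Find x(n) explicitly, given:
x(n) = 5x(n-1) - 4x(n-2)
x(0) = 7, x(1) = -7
Characteristic equation: x² - 5x + 4 = 0, which factors as (x - (4))(x - (1)) = 0.
Roots r₁ = 4, r₂ = 1 (distinct).
General solution: x(n) = A·(4)^n + B·(1)^n.
From x(0) = 7: A + B = 7.
From x(1) = -7: 4A + B = -7.
Solving: A = - \frac{14}{3}, B = \frac{35}{3}.
So x(n) = \frac{35}{3} - \frac{14 \cdot 4^{n}}{3}.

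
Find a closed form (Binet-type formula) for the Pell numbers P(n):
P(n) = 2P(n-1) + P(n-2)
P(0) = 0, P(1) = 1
This is the Pell sequence.
Characteristic equation: x² - 2x - 1 = 0; roots r₁ = 1 + \sqrt{2}, r₂ = 1 - \sqrt{2}.
General: P(n) = A·r₁^n + B·r₂^n. Solving with P(0)=0, P(1)=1 gives A = \frac{\sqrt{2}}{4}, B = - \frac{\sqrt{2}}{4}.
So P(n) = \frac{\sqrt{2} \left(- \left(1 - \sqrt{2}\right)^{n} + \left(1 + \sqrt{2}\right)^{n}\right)}{4}.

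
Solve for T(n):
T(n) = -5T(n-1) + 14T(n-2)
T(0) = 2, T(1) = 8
Characteristic equation: x² + 5x - 14 = 0, which factors as (x - (2))(x - (-7)) = 0.
Roots r₁ = 2, r₂ = -7 (distinct).
General solution: T(n) = A·(2)^n + B·(-7)^n.
From T(0) = 2: A + B = 2.
From T(1) = 8: 2A - 7B = 8.
Solving: A = \frac{22}{9}, B = - \frac{4}{9}.
So T(n) = - \frac{4 \left(-7\right)^{n}}{9} + \frac{22 \cdot 2^{n}}{9}.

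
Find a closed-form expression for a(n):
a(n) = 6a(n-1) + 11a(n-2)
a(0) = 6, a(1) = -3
Characteristic equation: x² - 6x - 11 = 0.
Discriminant Δ = (6)² + 4·(11) = 80.
Roots r₁,₂ = (6 ± √80)/2, so r₁ = 3 + 2 \sqrt{5}, r₂ = 3 - 2 \sqrt{5}.
General solution: a(n) = A·r₁^n + B·r₂^n.
From the initial conditions, A + B = 6 and r₁A + r₂B = -3.
Since r₁ - r₂ = √80: A = (-3 - (6)r₂)/√80 = 3 - \frac{21 \sqrt{5}}{20}, and B = 6 - A = \frac{21 \sqrt{5}}{20} + 3.
So a(n) = \left(3 - \frac{21 \sqrt{5}}{20}\right)\left(3 + 2 \sqrt{5}\right)^n + \left(\frac{21 \sqrt{5}}{20} + 3\right)\left(3 - 2 \sqrt{5}\right)^n.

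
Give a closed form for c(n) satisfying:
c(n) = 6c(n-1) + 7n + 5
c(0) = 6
First-order linear with linear forcing.
Homogeneous solution: c_h(n) = A·(6)^n.
Try particular c_p(n) = pn + q. Substituting:
  pn + q = 6(p(n-1) + q) + 7n + 5.
Matching the n-coefficient: p = 6p + 7 ⇒ p = - \frac{7}{5}.
Matching constants: q = -6p + 6q + 5 ⇒ q = - \frac{67}{25}.
General: c(n) = A·(6)^n - \frac{7 n}{5} - \frac{67}{25}.
Apply c(0) = 6: A - \frac{67}{25} = 6 ⇒ A = \frac{217}{25}.
So c(n) = \frac{217 \cdot 6^{n}}{25} - \frac{7 n}{5} - \frac{67}{25}.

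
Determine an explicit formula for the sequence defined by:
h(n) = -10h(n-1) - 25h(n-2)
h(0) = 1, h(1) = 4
Characteristic equation: x² + 10x + 25 = 0, which is (x - (-5))².
Repeated root r = -5.
General solution: h(n) = (A + Bn)·(-5)^n.
From h(0) = 1: A = 1.
From h(1) = 4: (A + B)·(-5) = 4 ⇒ B = - \frac{9}{5}.
So h(n) = \left(1 - \frac{9 n}{5}\right) \cdot (-5)^n.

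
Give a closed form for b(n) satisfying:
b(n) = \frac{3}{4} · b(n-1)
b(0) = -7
Pure geometric recurrence with ratio \frac{3}{4}.
By induction b(n) = b(0) · (\frac{3}{4})^n = - 7 \left(\frac{3}{4}\right)^{n}.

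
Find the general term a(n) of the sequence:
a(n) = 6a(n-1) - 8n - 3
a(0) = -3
First-order linear with linear forcing.
Homogeneous solution: a_h(n) = A·(6)^n.
Try particular a_p(n) = pn + q. Substituting:
  pn + q = 6(p(n-1) + q) - 8n - 3.
Matching the n-coefficient: p = 6p - 8 ⇒ p = \frac{8}{5}.
Matching constants: q = -6p + 6q - 3 ⇒ q = \frac{63}{25}.
General: a(n) = A·(6)^n + \frac{8 n}{5} + \frac{63}{25}.
Apply a(0) = -3: A + \frac{63}{25} = -3 ⇒ A = - \frac{138}{25}.
So a(n) = - \frac{138 \cdot 6^{n}}{25} + \frac{8 n}{5} + \frac{63}{25}.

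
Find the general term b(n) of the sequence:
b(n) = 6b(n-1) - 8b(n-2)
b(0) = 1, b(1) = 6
Characteristic equation: x² - 6x + 8 = 0, which factors as (x - (4))(x - (2)) = 0.
Roots r₁ = 4, r₂ = 2 (distinct).
General solution: b(n) = A·(4)^n + B·(2)^n.
From b(0) = 1: A + B = 1.
From b(1) = 6: 4A + 2B = 6.
Solving: A = 2, B = -1.
So b(n) = - 2^{n} + 2 \cdot 4^{n}.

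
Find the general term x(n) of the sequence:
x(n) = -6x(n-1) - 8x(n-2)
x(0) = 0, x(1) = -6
Characteristic equation: x² + 6x + 8 = 0, which factors as (x - (-2))(x - (-4)) = 0.
Roots r₁ = -2, r₂ = -4 (distinct).
General solution: x(n) = A·(-2)^n + B·(-4)^n.
From x(0) = 0: A + B = 0.
From x(1) = -6: -2A - 4B = -6.
Solving: A = -3, B = 3.
So x(n) = - 3 \left(-2\right)^{n} + 3 \left(-4\right)^{n}.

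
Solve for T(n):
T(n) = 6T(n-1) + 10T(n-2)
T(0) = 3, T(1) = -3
Characteristic equation: x² - 6x - 10 = 0.
Discriminant Δ = (6)² + 4·(10) = 76.
Roots r₁,₂ = (6 ± √76)/2, so r₁ = 3 + \sqrt{19}, r₂ = 3 - \sqrt{19}.
General solution: T(n) = A·r₁^n + B·r₂^n.
From the initial conditions, A + B = 3 and r₁A + r₂B = -3.
Since r₁ - r₂ = √76: A = (-3 - (3)r₂)/√76 = \frac{3}{2} - \frac{6 \sqrt{19}}{19}, and B = 3 - A = \frac{6 \sqrt{19}}{19} + \frac{3}{2}.
So T(n) = \left(\frac{3}{2} - \frac{6 \sqrt{19}}{19}\right)\left(3 + \sqrt{19}\right)^n + \left(\frac{6 \sqrt{19}}{19} + \frac{3}{2}\right)\left(3 - \sqrt{19}\right)^n.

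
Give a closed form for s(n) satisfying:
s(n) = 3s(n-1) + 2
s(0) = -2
First-order linear non-homogeneous.
Homogeneous solution: s_h(n) = A·(3)^n.
Try constant particular solution s_p = K: K = 3K + 2 ⇒ K = -1.
General: s(n) = A·(3)^n - 1.
Apply s(0) = -2: A - 1 = -2 ⇒ A = -1.
So s(n) = - 3^{n} - 1.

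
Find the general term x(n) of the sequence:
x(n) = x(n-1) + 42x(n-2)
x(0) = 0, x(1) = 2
Characteristic equation: x² - x - 42 = 0, which factors as (x - (-6))(x - (7)) = 0.
Roots r₁ = -6, r₂ = 7 (distinct).
General solution: x(n) = A·(-6)^n + B·(7)^n.
From x(0) = 0: A + B = 0.
From x(1) = 2: -6A + 7B = 2.
Solving: A = - \frac{2}{13}, B = \frac{2}{13}.
So x(n) = - \frac{2 \left(-6\right)^{n}}{13} + \frac{2 \cdot 7^{n}}{13}.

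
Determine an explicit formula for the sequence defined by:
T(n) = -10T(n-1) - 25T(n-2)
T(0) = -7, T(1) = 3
Characteristic equation: x² + 10x + 25 = 0, which is (x - (-5))².
Repeated root r = -5.
General solution: T(n) = (A + Bn)·(-5)^n.
From T(0) = -7: A = -7.
From T(1) = 3: (A + B)·(-5) = 3 ⇒ B = \frac{32}{5}.
So T(n) = \left(\frac{32 n}{5} - 7\right) \cdot (-5)^n.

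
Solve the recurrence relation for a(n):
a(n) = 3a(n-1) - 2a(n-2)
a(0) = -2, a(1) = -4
Characteristic equation: x² - 3x + 2 = 0, which factors as (x - (2))(x - (1)) = 0.
Roots r₁ = 2, r₂ = 1 (distinct).
General solution: a(n) = A·(2)^n + B·(1)^n.
From a(0) = -2: A + B = -2.
From a(1) = -4: 2A + B = -4.
Solving: A = -2, B = 0.
So a(n) = - 2 \cdot 2^{n}.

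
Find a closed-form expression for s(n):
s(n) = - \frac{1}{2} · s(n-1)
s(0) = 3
Pure geometric recurrence with ratio - \frac{1}{2}.
By induction s(n) = s(0) · (- \frac{1}{2})^n = 3 \left(- \frac{1}{2}\right)^{n}.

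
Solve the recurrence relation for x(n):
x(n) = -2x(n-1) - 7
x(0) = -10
First-order linear non-homogeneous.
Homogeneous solution: x_h(n) = A·(-2)^n.
Try constant particular solution x_p = K: K = -2K - 7 ⇒ K = - \frac{7}{3}.
General: x(n) = A·(-2)^n - \frac{7}{3}.
Apply x(0) = -10: A - \frac{7}{3} = -10 ⇒ A = - \frac{23}{3}.
So x(n) = - \frac{23 \left(-2\right)^{n}}{3} - \frac{7}{3}.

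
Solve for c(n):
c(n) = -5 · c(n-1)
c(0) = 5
Pure geometric recurrence with ratio -5.
By induction c(n) = c(0) · (-5)^n = 5 \left(-5\right)^{n}.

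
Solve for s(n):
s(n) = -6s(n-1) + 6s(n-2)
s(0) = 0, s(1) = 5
Characteristic equation: x² + 6x - 6 = 0.
Discriminant Δ = (-6)² + 4·(6) = 60.
Roots r₁,₂ = (-6 ± √60)/2, so r₁ = -3 + \sqrt{15}, r₂ = - \sqrt{15} - 3.
General solution: s(n) = A·r₁^n + B·r₂^n.
From the initial conditions, A + B = 0 and r₁A + r₂B = 5.
Since r₁ - r₂ = √60: A = (5 - (0)r₂)/√60 = \frac{\sqrt{15}}{6}, and B = 0 - A = - \frac{\sqrt{15}}{6}.
So s(n) = \left(\frac{\sqrt{15}}{6}\right)\left(-3 + \sqrt{15}\right)^n + \left(- \frac{\sqrt{15}}{6}\right)\left(- \sqrt{15} - 3\right)^n.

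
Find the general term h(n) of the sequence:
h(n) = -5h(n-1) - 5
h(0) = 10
First-order linear non-homogeneous.
Homogeneous solution: h_h(n) = A·(-5)^n.
Try constant particular solution h_p = K: K = -5K - 5 ⇒ K = - \frac{5}{6}.
General: h(n) = A·(-5)^n - \frac{5}{6}.
Apply h(0) = 10: A - \frac{5}{6} = 10 ⇒ A = \frac{65}{6}.
So h(n) = \frac{65 \left(-5\right)^{n}}{6} - \frac{5}{6}.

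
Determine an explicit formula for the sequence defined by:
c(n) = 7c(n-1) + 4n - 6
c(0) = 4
First-order linear with linear forcing.
Homogeneous solution: c_h(n) = A·(7)^n.
Try particular c_p(n) = pn + q. Substituting:
  pn + q = 7(p(n-1) + q) + 4n - 6.
Matching the n-coefficient: p = 7p + 4 ⇒ p = - \frac{2}{3}.
Matching constants: q = -7p + 7q - 6 ⇒ q = \frac{2}{9}.
General: c(n) = A·(7)^n - \frac{2 n}{3} + \frac{2}{9}.
Apply c(0) = 4: A + \frac{2}{9} = 4 ⇒ A = \frac{34}{9}.
So c(n) = \frac{34 \cdot 7^{n}}{9} - \frac{2 n}{3} + \frac{2}{9}.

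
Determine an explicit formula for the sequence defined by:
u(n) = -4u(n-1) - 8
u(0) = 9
First-order linear non-homogeneous.
Homogeneous solution: u_h(n) = A·(-4)^n.
Try constant particular solution u_p = K: K = -4K - 8 ⇒ K = - \frac{8}{5}.
General: u(n) = A·(-4)^n - \frac{8}{5}.
Apply u(0) = 9: A - \frac{8}{5} = 9 ⇒ A = \frac{53}{5}.
So u(n) = \frac{53 \left(-4\right)^{n}}{5} - \frac{8}{5}.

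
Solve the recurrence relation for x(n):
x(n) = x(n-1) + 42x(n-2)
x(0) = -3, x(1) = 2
Characteristic equation: x² - x - 42 = 0, which factors as (x - (-6))(x - (7)) = 0.
Roots r₁ = -6, r₂ = 7 (distinct).
General solution: x(n) = A·(-6)^n + B·(7)^n.
From x(0) = -3: A + B = -3.
From x(1) = 2: -6A + 7B = 2.
Solving: A = - \frac{23}{13}, B = - \frac{16}{13}.
So x(n) = - \frac{23 \left(-6\right)^{n}}{13} - \frac{16 \cdot 7^{n}}{13}.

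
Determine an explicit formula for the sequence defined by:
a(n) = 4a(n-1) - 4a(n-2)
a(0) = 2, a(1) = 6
Characteristic equation: x² - 4x + 4 = 0, which is (x - (2))².
Repeated root r = 2.
General solution: a(n) = (A + Bn)·(2)^n.
From a(0) = 2: A = 2.
From a(1) = 6: (A + B)·(2) = 6 ⇒ B = 1.
So a(n) = \left(n + 2\right) \cdot (2)^n.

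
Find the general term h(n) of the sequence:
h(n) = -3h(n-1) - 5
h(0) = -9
First-order linear non-homogeneous.
Homogeneous solution: h_h(n) = A·(-3)^n.
Try constant particular solution h_p = K: K = -3K - 5 ⇒ K = - \frac{5}{4}.
General: h(n) = A·(-3)^n - \frac{5}{4}.
Apply h(0) = -9: A - \frac{5}{4} = -9 ⇒ A = - \frac{31}{4}.
So h(n) = - \frac{31 \left(-3\right)^{n}}{4} - \frac{5}{4}.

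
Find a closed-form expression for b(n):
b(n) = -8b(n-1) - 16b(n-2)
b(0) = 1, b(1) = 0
Characteristic equation: x² + 8x + 16 = 0, which is (x - (-4))².
Repeated root r = -4.
General solution: b(n) = (A + Bn)·(-4)^n.
From b(0) = 1: A = 1.
From b(1) = 0: (A + B)·(-4) = 0 ⇒ B = -1.
So b(n) = \left(1 - n\right) \cdot (-4)^n.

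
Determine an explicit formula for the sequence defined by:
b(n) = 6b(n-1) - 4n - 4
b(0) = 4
First-order linear with linear forcing.
Homogeneous solution: b_h(n) = A·(6)^n.
Try particular b_p(n) = pn + q. Substituting:
  pn + q = 6(p(n-1) + q) - 4n - 4.
Matching the n-coefficient: p = 6p - 4 ⇒ p = \frac{4}{5}.
Matching constants: q = -6p + 6q - 4 ⇒ q = \frac{44}{25}.
General: b(n) = A·(6)^n + \frac{4 n}{5} + \frac{44}{25}.
Apply b(0) = 4: A + \frac{44}{25} = 4 ⇒ A = \frac{56}{25}.
So b(n) = \frac{56 \cdot 6^{n}}{25} + \frac{4 n}{5} + \frac{44}{25}.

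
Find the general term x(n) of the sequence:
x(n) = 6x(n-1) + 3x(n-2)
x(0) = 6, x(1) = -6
Characteristic equation: x² - 6x - 3 = 0.
Discriminant Δ = (6)² + 4·(3) = 48.
Roots r₁,₂ = (6 ± √48)/2, so r₁ = 3 + 2 \sqrt{3}, r₂ = 3 - 2 \sqrt{3}.
General solution: x(n) = A·r₁^n + B·r₂^n.
From the initial conditions, A + B = 6 and r₁A + r₂B = -6.
Since r₁ - r₂ = √48: A = (-6 - (6)r₂)/√48 = 3 - 2 \sqrt{3}, and B = 6 - A = 3 + 2 \sqrt{3}.
So x(n) = \left(3 - 2 \sqrt{3}\right)\left(3 + 2 \sqrt{3}\right)^n + \left(3 + 2 \sqrt{3}\right)\left(3 - 2 \sqrt{3}\right)^n.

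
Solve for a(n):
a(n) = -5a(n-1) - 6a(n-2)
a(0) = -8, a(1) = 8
Characteristic equation: x² + 5x + 6 = 0, which factors as (x - (-2))(x - (-3)) = 0.
Roots r₁ = -2, r₂ = -3 (distinct).
General solution: a(n) = A·(-2)^n + B·(-3)^n.
From a(0) = -8: A + B = -8.
From a(1) = 8: -2A - 3B = 8.
Solving: A = -16, B = 8.
So a(n) = - 16 \left(-2\right)^{n} + 8 \left(-3\right)^{n}.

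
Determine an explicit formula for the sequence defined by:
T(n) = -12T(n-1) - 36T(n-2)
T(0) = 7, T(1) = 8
Characteristic equation: x² + 12x + 36 = 0, which is (x - (-6))².
Repeated root r = -6.
General solution: T(n) = (A + Bn)·(-6)^n.
From T(0) = 7: A = 7.
From T(1) = 8: (A + B)·(-6) = 8 ⇒ B = - \frac{25}{3}.
So T(n) = \left(7 - \frac{25 n}{3}\right) \cdot (-6)^n.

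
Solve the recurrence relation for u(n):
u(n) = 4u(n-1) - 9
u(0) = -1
First-order linear non-homogeneous.
Homogeneous solution: u_h(n) = A·(4)^n.
Try constant particular solution u_p = K: K = 4K - 9 ⇒ K = 3.
General: u(n) = A·(4)^n + 3.
Apply u(0) = -1: A + 3 = -1 ⇒ A = -4.
So u(n) = 3 - 4 \cdot 4^{n}.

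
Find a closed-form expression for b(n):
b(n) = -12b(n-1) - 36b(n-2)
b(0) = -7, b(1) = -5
Characteristic equation: x² + 12x + 36 = 0, which is (x - (-6))².
Repeated root r = -6.
General solution: b(n) = (A + Bn)·(-6)^n.
From b(0) = -7: A = -7.
From b(1) = -5: (A + B)·(-6) = -5 ⇒ B = \frac{47}{6}.
So b(n) = \left(\frac{47 n}{6} - 7\right) \cdot (-6)^n.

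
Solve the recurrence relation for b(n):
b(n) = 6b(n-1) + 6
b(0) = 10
First-order linear non-homogeneous.
Homogeneous solution: b_h(n) = A·(6)^n.
Try constant particular solution b_p = K: K = 6K + 6 ⇒ K = - \frac{6}{5}.
General: b(n) = A·(6)^n - \frac{6}{5}.
Apply b(0) = 10: A - \frac{6}{5} = 10 ⇒ A = \frac{56}{5}.
So b(n) = \frac{56 \cdot 6^{n}}{5} - \frac{6}{5}.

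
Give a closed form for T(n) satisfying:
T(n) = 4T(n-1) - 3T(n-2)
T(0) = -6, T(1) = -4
Characteristic equation: x² - 4x + 3 = 0, which factors as (x - (1))(x - (3)) = 0.
Roots r₁ = 1, r₂ = 3 (distinct).
General solution: T(n) = A·(1)^n + B·(3)^n.
From T(0) = -6: A + B = -6.
From T(1) = -4: A + 3B = -4.
Solving: A = -7, B = 1.
So T(n) = 3^{n} - 7.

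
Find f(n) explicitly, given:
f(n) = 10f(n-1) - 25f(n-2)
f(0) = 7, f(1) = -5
Characteristic equation: x² - 10x + 25 = 0, which is (x - (5))².
Repeated root r = 5.
General solution: f(n) = (A + Bn)·(5)^n.
From f(0) = 7: A = 7.
From f(1) = -5: (A + B)·(5) = -5 ⇒ B = -8.
So f(n) = \left(7 - 8 n\right) \cdot (5)^n.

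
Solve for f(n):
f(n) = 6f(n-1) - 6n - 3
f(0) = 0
First-order linear with linear forcing.
Homogeneous solution: f_h(n) = A·(6)^n.
Try particular f_p(n) = pn + q. Substituting:
  pn + q = 6(p(n-1) + q) - 6n - 3.
Matching the n-coefficient: p = 6p - 6 ⇒ p = \frac{6}{5}.
Matching constants: q = -6p + 6q - 3 ⇒ q = \frac{51}{25}.
General: f(n) = A·(6)^n + \frac{6 n}{5} + \frac{51}{25}.
Apply f(0) = 0: A + \frac{51}{25} = 0 ⇒ A = - \frac{51}{25}.
So f(n) = - \frac{51 \cdot 6^{n}}{25} + \frac{6 n}{5} + \frac{51}{25}.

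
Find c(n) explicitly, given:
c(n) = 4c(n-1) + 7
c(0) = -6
First-order linear non-homogeneous.
Homogeneous solution: c_h(n) = A·(4)^n.
Try constant particular solution c_p = K: K = 4K + 7 ⇒ K = - \frac{7}{3}.
General: c(n) = A·(4)^n - \frac{7}{3}.
Apply c(0) = -6: A - \frac{7}{3} = -6 ⇒ A = - \frac{11}{3}.
So c(n) = - \frac{11 \cdot 4^{n}}{3} - \frac{7}{3}.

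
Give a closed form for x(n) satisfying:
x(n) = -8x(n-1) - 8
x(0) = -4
First-order linear non-homogeneous.
Homogeneous solution: x_h(n) = A·(-8)^n.
Try constant particular solution x_p = K: K = -8K - 8 ⇒ K = - \frac{8}{9}.
General: x(n) = A·(-8)^n - \frac{8}{9}.
Apply x(0) = -4: A - \frac{8}{9} = -4 ⇒ A = - \frac{28}{9}.
So x(n) = - \frac{28 \left(-8\right)^{n}}{9} - \frac{8}{9}.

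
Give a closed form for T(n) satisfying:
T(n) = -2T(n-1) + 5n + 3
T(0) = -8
First-order linear with linear forcing.
Homogeneous solution: T_h(n) = A·(-2)^n.
Try particular T_p(n) = pn + q. Substituting:
  pn + q = -2(p(n-1) + q) + 5n + 3.
Matching the n-coefficient: p = -2p + 5 ⇒ p = \frac{5}{3}.
Matching constants: q = 2p - 2q + 3 ⇒ q = \frac{19}{9}.
General: T(n) = A·(-2)^n + \frac{5 n}{3} + \frac{19}{9}.
Apply T(0) = -8: A + \frac{19}{9} = -8 ⇒ A = - \frac{91}{9}.
So T(n) = - \frac{91 \left(-2\right)^{n}}{9} + \frac{5 n}{3} + \frac{19}{9}.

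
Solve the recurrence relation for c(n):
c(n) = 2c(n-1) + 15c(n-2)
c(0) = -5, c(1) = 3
Characteristic equation: x² - 2x - 15 = 0, which factors as (x - (-3))(x - (5)) = 0.
Roots r₁ = -3, r₂ = 5 (distinct).
General solution: c(n) = A·(-3)^n + B·(5)^n.
From c(0) = -5: A + B = -5.
From c(1) = 3: -3A + 5B = 3.
Solving: A = - \frac{7}{2}, B = - \frac{3}{2}.
So c(n) = - \frac{7 \left(-3\right)^{n}}{2} - \frac{3 \cdot 5^{n}}{2}.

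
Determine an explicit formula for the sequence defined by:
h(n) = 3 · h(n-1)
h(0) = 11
Pure geometric recurrence with ratio 3.
By induction h(n) = h(0) · (3)^n = 11 \cdot 3^{n}.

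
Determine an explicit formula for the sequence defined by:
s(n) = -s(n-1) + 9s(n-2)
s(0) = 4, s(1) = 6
Characteristic equation: x² + x - 9 = 0.
Discriminant Δ = (-1)² + 4·(9) = 37.
Roots r₁,₂ = (-1 ± √37)/2, so r₁ = - \frac{1}{2} + \frac{\sqrt{37}}{2}, r₂ = - \frac{\sqrt{37}}{2} - \frac{1}{2}.
General solution: s(n) = A·r₁^n + B·r₂^n.
From the initial conditions, A + B = 4 and r₁A + r₂B = 6.
Since r₁ - r₂ = √37: A = (6 - (4)r₂)/√37 = \frac{8 \sqrt{37}}{37} + 2, and B = 4 - A = 2 - \frac{8 \sqrt{37}}{37}.
So s(n) = \left(\frac{8 \sqrt{37}}{37} + 2\right)\left(- \frac{1}{2} + \frac{\sqrt{37}}{2}\right)^n + \left(2 - \frac{8 \sqrt{37}}{37}\right)\left(- \frac{\sqrt{37}}{2} - \frac{1}{2}\right)^n.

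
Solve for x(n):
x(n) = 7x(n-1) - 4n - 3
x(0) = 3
First-order linear with linear forcing.
Homogeneous solution: x_h(n) = A·(7)^n.
Try particular x_p(n) = pn + q. Substituting:
  pn + q = 7(p(n-1) + q) - 4n - 3.
Matching the n-coefficient: p = 7p - 4 ⇒ p = \frac{2}{3}.
Matching constants: q = -7p + 7q - 3 ⇒ q = \frac{23}{18}.
General: x(n) = A·(7)^n + \frac{2 n}{3} + \frac{23}{18}.
Apply x(0) = 3: A + \frac{23}{18} = 3 ⇒ A = \frac{31}{18}.
So x(n) = \frac{31 \cdot 7^{n}}{18} + \frac{2 n}{3} + \frac{23}{18}.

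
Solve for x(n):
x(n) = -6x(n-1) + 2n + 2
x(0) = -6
First-order linear with linear forcing.
Homogeneous solution: x_h(n) = A·(-6)^n.
Try particular x_p(n) = pn + q. Substituting:
  pn + q = -6(p(n-1) + q) + 2n + 2.
Matching the n-coefficient: p = -6p + 2 ⇒ p = \frac{2}{7}.
Matching constants: q = 6p - 6q + 2 ⇒ q = \frac{26}{49}.
General: x(n) = A·(-6)^n + \frac{2 n}{7} + \frac{26}{49}.
Apply x(0) = -6: A + \frac{26}{49} = -6 ⇒ A = - \frac{320}{49}.
So x(n) = - \frac{320 \left(-6\right)^{n}}{49} + \frac{2 n}{7} + \frac{26}{49}.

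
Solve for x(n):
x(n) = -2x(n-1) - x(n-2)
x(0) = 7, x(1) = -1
Characteristic equation: x² + 2x + 1 = 0, which is (x - (-1))².
Repeated root r = -1.
General solution: x(n) = (A + Bn)·(-1)^n.
From x(0) = 7: A = 7.
From x(1) = -1: (A + B)·(-1) = -1 ⇒ B = -6.
So x(n) = \left(7 - 6 n\right) \cdot (-1)^n.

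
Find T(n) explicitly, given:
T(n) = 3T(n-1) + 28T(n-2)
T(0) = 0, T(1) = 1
Characteristic equation: x² - 3x - 28 = 0, which factors as (x - (7))(x - (-4)) = 0.
Roots r₁ = 7, r₂ = -4 (distinct).
General solution: T(n) = A·(7)^n + B·(-4)^n.
From T(0) = 0: A + B = 0.
From T(1) = 1: 7A - 4B = 1.
Solving: A = \frac{1}{11}, B = - \frac{1}{11}.
So T(n) = - \frac{\left(-4\right)^{n}}{11} + \frac{7^{n}}{11}.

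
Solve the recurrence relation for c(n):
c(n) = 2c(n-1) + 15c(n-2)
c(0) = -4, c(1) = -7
Characteristic equation: x² - 2x - 15 = 0, which factors as (x - (-3))(x - (5)) = 0.
Roots r₁ = -3, r₂ = 5 (distinct).
General solution: c(n) = A·(-3)^n + B·(5)^n.
From c(0) = -4: A + B = -4.
From c(1) = -7: -3A + 5B = -7.
Solving: A = - \frac{13}{8}, B = - \frac{19}{8}.
So c(n) = - \frac{13 \left(-3\right)^{n}}{8} - \frac{19 \cdot 5^{n}}{8}.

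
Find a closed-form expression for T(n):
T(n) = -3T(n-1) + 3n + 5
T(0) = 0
First-order linear with linear forcing.
Homogeneous solution: T_h(n) = A·(-3)^n.
Try particular T_p(n) = pn + q. Substituting:
  pn + q = -3(p(n-1) + q) + 3n + 5.
Matching the n-coefficient: p = -3p + 3 ⇒ p = \frac{3}{4}.
Matching constants: q = 3p - 3q + 5 ⇒ q = \frac{29}{16}.
General: T(n) = A·(-3)^n + \frac{3 n}{4} + \frac{29}{16}.
Apply T(0) = 0: A + \frac{29}{16} = 0 ⇒ A = - \frac{29}{16}.
So T(n) = - \frac{29 \left(-3\right)^{n}}{16} + \frac{3 n}{4} + \frac{29}{16}.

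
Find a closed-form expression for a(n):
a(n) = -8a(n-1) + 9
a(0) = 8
First-order linear non-homogeneous.
Homogeneous solution: a_h(n) = A·(-8)^n.
Try constant particular solution a_p = K: K = -8K + 9 ⇒ K = 1.
General: a(n) = A·(-8)^n + 1.
Apply a(0) = 8: A + 1 = 8 ⇒ A = 7.
So a(n) = 7 \left(-8\right)^{n} + 1.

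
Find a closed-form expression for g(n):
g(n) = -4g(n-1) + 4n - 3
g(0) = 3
First-order linear with linear forcing.
Homogeneous solution: g_h(n) = A·(-4)^n.
Try particular g_p(n) = pn + q. Substituting:
  pn + q = -4(p(n-1) + q) + 4n - 3.
Matching the n-coefficient: p = -4p + 4 ⇒ p = \frac{4}{5}.
Matching constants: q = 4p - 4q - 3 ⇒ q = \frac{1}{25}.
General: g(n) = A·(-4)^n + \frac{4 n}{5} + \frac{1}{25}.
Apply g(0) = 3: A + \frac{1}{25} = 3 ⇒ A = \frac{74}{25}.
So g(n) = \frac{74 \left(-4\right)^{n}}{25} + \frac{4 n}{5} + \frac{1}{25}.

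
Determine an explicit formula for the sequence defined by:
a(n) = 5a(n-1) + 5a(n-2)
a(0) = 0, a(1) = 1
Characteristic equation: x² - 5x - 5 = 0.
Discriminant Δ = (5)² + 4·(5) = 45.
Roots r₁,₂ = (5 ± √45)/2, so r₁ = \frac{5}{2} + \frac{3 \sqrt{5}}{2}, r₂ = \frac{5}{2} - \frac{3 \sqrt{5}}{2}.
General solution: a(n) = A·r₁^n + B·r₂^n.
From the initial conditions, A + B = 0 and r₁A + r₂B = 1.
Since r₁ - r₂ = √45: A = (1 - (0)r₂)/√45 = \frac{\sqrt{5}}{15}, and B = 0 - A = - \frac{\sqrt{5}}{15}.
So a(n) = \left(\frac{\sqrt{5}}{15}\right)\left(\frac{5}{2} + \frac{3 \sqrt{5}}{2}\right)^n + \left(- \frac{\sqrt{5}}{15}\right)\left(\frac{5}{2} - \frac{3 \sqrt{5}}{2}\right)^n.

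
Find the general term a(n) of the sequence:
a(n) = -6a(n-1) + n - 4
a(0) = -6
First-order linear with linear forcing.
Homogeneous solution: a_h(n) = A·(-6)^n.
Try particular a_p(n) = pn + q. Substituting:
  pn + q = -6(p(n-1) + q) + n - 4.
Matching the n-coefficient: p = -6p + 1 ⇒ p = \frac{1}{7}.
Matching constants: q = 6p - 6q - 4 ⇒ q = - \frac{22}{49}.
General: a(n) = A·(-6)^n + \frac{n}{7} - \frac{22}{49}.
Apply a(0) = -6: A - \frac{22}{49} = -6 ⇒ A = - \frac{272}{49}.
So a(n) = - \frac{272 \left(-6\right)^{n}}{49} + \frac{n}{7} - \frac{22}{49}.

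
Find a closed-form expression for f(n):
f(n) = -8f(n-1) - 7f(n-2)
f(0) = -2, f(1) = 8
Characteristic equation: x² + 8x + 7 = 0, which factors as (x - (-7))(x - (-1)) = 0.
Roots r₁ = -7, r₂ = -1 (distinct).
General solution: f(n) = A·(-7)^n + B·(-1)^n.
From f(0) = -2: A + B = -2.
From f(1) = 8: -7A - B = 8.
Solving: A = -1, B = -1.
So f(n) = - \left(-1\right)^{n} - \left(-7\right)^{n}.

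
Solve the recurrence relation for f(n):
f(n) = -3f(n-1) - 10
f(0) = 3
First-order linear non-homogeneous.
Homogeneous solution: f_h(n) = A·(-3)^n.
Try constant particular solution f_p = K: K = -3K - 10 ⇒ K = - \frac{5}{2}.
General: f(n) = A·(-3)^n - \frac{5}{2}.
Apply f(0) = 3: A - \frac{5}{2} = 3 ⇒ A = \frac{11}{2}.
So f(n) = \frac{11 \left(-3\right)^{n}}{2} - \frac{5}{2}.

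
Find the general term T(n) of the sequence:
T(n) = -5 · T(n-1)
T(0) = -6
Pure geometric recurrence with ratio -5.
By induction T(n) = T(0) · (-5)^n = - 6 \left(-5\right)^{n}.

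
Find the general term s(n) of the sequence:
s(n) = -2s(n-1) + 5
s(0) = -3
First-order linear non-homogeneous.
Homogeneous solution: s_h(n) = A·(-2)^n.
Try constant particular solution s_p = K: K = -2K + 5 ⇒ K = \frac{5}{3}.
General: s(n) = A·(-2)^n + \frac{5}{3}.
Apply s(0) = -3: A + \frac{5}{3} = -3 ⇒ A = - \frac{14}{3}.
So s(n) = \frac{5}{3} - \frac{14 \left(-2\right)^{n}}{3}.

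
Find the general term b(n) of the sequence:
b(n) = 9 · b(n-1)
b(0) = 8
Pure geometric recurrence with ratio 9.
By induction b(n) = b(0) · (9)^n = 8 \cdot 9^{n}.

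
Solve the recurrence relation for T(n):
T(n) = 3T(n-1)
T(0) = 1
This is a homogeneous first-order recurrence with ratio 3.
By induction T(n) = T(0) · (3)^n = 3^{n}.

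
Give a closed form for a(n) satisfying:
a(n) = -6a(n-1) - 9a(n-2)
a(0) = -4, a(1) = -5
Characteristic equation: x² + 6x + 9 = 0, which is (x - (-3))².
Repeated root r = -3.
General solution: a(n) = (A + Bn)·(-3)^n.
From a(0) = -4: A = -4.
From a(1) = -5: (A + B)·(-3) = -5 ⇒ B = \frac{17}{3}.
So a(n) = \left(\frac{17 n}{3} - 4\right) \cdot (-3)^n.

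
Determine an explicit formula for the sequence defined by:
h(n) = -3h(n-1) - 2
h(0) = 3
First-order linear non-homogeneous.
Homogeneous solution: h_h(n) = A·(-3)^n.
Try constant particular solution h_p = K: K = -3K - 2 ⇒ K = - \frac{1}{2}.
General: h(n) = A·(-3)^n - \frac{1}{2}.
Apply h(0) = 3: A - \frac{1}{2} = 3 ⇒ A = \frac{7}{2}.
So h(n) = \frac{7 \left(-3\right)^{n}}{2} - \frac{1}{2}.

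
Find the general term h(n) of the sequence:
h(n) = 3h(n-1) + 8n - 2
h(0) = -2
First-order linear with linear forcing.
Homogeneous solution: h_h(n) = A·(3)^n.
Try particular h_p(n) = pn + q. Substituting:
  pn + q = 3(p(n-1) + q) + 8n - 2.
Matching the n-coefficient: p = 3p + 8 ⇒ p = -4.
Matching constants: q = -3p + 3q - 2 ⇒ q = -5.
General: h(n) = A·(3)^n - 4 n - 5.
Apply h(0) = -2: A - 5 = -2 ⇒ A = 3.
So h(n) = 3 \cdot 3^{n} - 4 n - 5.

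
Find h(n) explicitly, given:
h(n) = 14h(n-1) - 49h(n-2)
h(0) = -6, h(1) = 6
Characteristic equation: x² - 14x + 49 = 0, which is (x - (7))².
Repeated root r = 7.
General solution: h(n) = (A + Bn)·(7)^n.
From h(0) = -6: A = -6.
From h(1) = 6: (A + B)·(7) = 6 ⇒ B = \frac{48}{7}.
So h(n) = \left(\frac{48 n}{7} - 6\right) \cdot (7)^n.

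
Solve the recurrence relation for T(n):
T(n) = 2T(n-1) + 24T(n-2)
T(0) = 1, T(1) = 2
Characteristic equation: x² - 2x - 24 = 0, which factors as (x - (6))(x - (-4)) = 0.
Roots r₁ = 6, r₂ = -4 (distinct).
General solution: T(n) = A·(6)^n + B·(-4)^n.
From T(0) = 1: A + B = 1.
From T(1) = 2: 6A - 4B = 2.
Solving: A = \frac{3}{5}, B = \frac{2}{5}.
So T(n) = \frac{2 \left(-4\right)^{n}}{5} + \frac{3 \cdot 6^{n}}{5}.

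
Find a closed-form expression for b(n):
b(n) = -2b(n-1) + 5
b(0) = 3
First-order linear non-homogeneous.
Homogeneous solution: b_h(n) = A·(-2)^n.
Try constant particular solution b_p = K: K = -2K + 5 ⇒ K = \frac{5}{3}.
General: b(n) = A·(-2)^n + \frac{5}{3}.
Apply b(0) = 3: A + \frac{5}{3} = 3 ⇒ A = \frac{4}{3}.
So b(n) = \frac{4 \left(-2\right)^{n}}{3} + \frac{5}{3}.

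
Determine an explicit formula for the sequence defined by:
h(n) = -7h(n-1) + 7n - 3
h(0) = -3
First-order linear with linear forcing.
Homogeneous solution: h_h(n) = A·(-7)^n.
Try particular h_p(n) = pn + q. Substituting:
  pn + q = -7(p(n-1) + q) + 7n - 3.
Matching the n-coefficient: p = -7p + 7 ⇒ p = \frac{7}{8}.
Matching constants: q = 7p - 7q - 3 ⇒ q = \frac{25}{64}.
General: h(n) = A·(-7)^n + \frac{7 n}{8} + \frac{25}{64}.
Apply h(0) = -3: A + \frac{25}{64} = -3 ⇒ A = - \frac{217}{64}.
So h(n) = - \frac{217 \left(-7\right)^{n}}{64} + \frac{7 n}{8} + \frac{25}{64}.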